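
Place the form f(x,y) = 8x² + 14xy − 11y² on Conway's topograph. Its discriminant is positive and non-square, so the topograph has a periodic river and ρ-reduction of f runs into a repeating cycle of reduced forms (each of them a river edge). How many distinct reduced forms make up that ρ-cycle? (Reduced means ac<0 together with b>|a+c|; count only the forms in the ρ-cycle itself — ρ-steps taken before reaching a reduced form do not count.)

D = 548, ⌊√D⌋ = 23
river: ρ → (-11,8,11)
river: ρ → (11,14,-8)
river: ρ → (-8,18,7)
river: ρ → (7,10,-16)
river: ρ → (-16,22,1)
river: ρ → (1,22,-16)
river: ρ → (-16,10,7)
river: ρ → (7,18,-8)
river: ρ → (-8,14,11)
river: ρ → (11,8,-11)
river: ρ → (-11,14,8)
river: ρ → (8,18,-7)
river: ρ → (-7,10,16)
river: ρ → (16,22,-1)
river: ρ → (-1,22,16)
river: ρ → (16,10,-7)
river: ρ → (-7,18,8)
river: ρ → (8,14,-11)
ρ-cycle length = 18 (tail of 0 descent steps not counted)

18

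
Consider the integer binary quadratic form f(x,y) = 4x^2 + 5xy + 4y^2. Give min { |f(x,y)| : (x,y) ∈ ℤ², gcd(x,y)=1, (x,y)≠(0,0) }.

translate: b→-3 (≡5 mod 8), so (4,5,4)→(4,-3,3)
flip: (4,-3,3)→(3,3,4)
reduced (well bottom): (3,3,4) with a≤c, −a<b≤a
well minimum = a = 3

3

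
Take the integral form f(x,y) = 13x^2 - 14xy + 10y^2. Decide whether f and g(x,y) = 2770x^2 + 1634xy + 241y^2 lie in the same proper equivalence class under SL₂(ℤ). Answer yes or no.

D₁ = -324, D₂ = -324
f: translate: b→12 (≡-14 mod 26), so (13,-14,10)→(13,12,9)
f: flip: (13,12,9)→(9,-12,13)
f: translate: b→6 (≡-12 mod 18), so (9,-12,13)→(9,6,10)
f: reduced (well bottom): (9,6,10) with a≤c, −a<b≤a
g: flip: (2770,1634,241)→(241,-1634,2770)
g: translate: b→-188 (≡-1634 mod 482), so (241,-1634,2770)→(241,-188,37)
g: flip: (241,-188,37)→(37,188,241)
g: translate: b→-34 (≡188 mod 74), so (37,188,241)→(37,-34,10)
g: flip: (37,-34,10)→(10,34,37)
g: translate: b→-6 (≡34 mod 20), so (10,34,37)→(10,-6,9)
g: flip: (10,-6,9)→(9,6,10)
g: reduced (well bottom): (9,6,10) with a≤c, −a<b≤a
reduced forms (9, 6, 10) vs (9, 6, 10) ⇒ equivalent

yes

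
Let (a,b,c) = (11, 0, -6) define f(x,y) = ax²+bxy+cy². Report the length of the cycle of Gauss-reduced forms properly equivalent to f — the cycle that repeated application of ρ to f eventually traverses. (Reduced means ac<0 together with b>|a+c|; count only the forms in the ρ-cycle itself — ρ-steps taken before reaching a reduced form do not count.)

D = 264, ⌊√D⌋ = 16
descent: ρ → (-6,12,5)  [lands on river]
river: ρ → (5,8,-10)
river: ρ → (-10,12,3)
river: ρ → (3,12,-10)
river: ρ → (-10,8,5)
river: ρ → (5,12,-6)
ρ-cycle length = 6 (tail of 1 descent step not counted)

6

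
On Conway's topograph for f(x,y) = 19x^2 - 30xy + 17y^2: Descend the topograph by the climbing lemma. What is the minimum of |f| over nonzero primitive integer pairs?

translate: b→8 (≡-30 mod 38), so (19,-30,17)→(19,8,6)
flip: (19,8,6)→(6,-8,19)
translate: b→4 (≡-8 mod 12), so (6,-8,19)→(6,4,17)
reduced (well bottom): (6,4,17) with a≤c, −a<b≤a
well minimum = a = 6

6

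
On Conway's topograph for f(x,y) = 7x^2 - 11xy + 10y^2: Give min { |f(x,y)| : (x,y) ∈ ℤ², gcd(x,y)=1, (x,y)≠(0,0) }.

translate: b→3 (≡-11 mod 14), so (7,-11,10)→(7,3,6)
flip: (7,3,6)→(6,-3,7)
reduced (well bottom): (6,-3,7) with a≤c, −a<b≤a
well minimum = a = 6

6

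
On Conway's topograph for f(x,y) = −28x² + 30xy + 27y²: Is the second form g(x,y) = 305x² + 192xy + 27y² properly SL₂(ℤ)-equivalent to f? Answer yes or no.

D₁ = 3924, D₂ = 3924
river cycle of f (length 30): (27, 24, -31), (-31, 38, 20), (20, 42, -27), (-27, 12, 35), (35, 58, -4), (-4, 62, 5), (5, 58, -28), (-28, 54, 9), (9, 54, -28), (-28, 58, 5), … (20 more)
river cycle of g (length 30): (27, 24, -31), (-31, 38, 20), (20, 42, -27), (-27, 12, 35), (35, 58, -4), (-4, 62, 5), (5, 58, -28), (-28, 54, 9), (9, 54, -28), (-28, 58, 5), … (20 more)
cycles coincide ⇒ equivalent

yes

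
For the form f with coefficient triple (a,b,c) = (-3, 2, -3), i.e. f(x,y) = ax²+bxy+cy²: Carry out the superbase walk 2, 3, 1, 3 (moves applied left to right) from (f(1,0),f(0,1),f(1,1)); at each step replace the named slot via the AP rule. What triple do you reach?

start (-3,-3,-4) = (f(1,0),f(0,1),f(1,1))
replace slot 2: 2·((-3)+(-4)) − (-3) = -11 → (-3,-11,-4)
replace slot 3: 2·((-3)+(-11)) − (-4) = -24 → (-3,-11,-24)
replace slot 1: 2·((-11)+(-24)) − (-3) = -67 → (-67,-11,-24)
replace slot 3: 2·((-67)+(-11)) − (-24) = -132 → (-67,-11,-132)

-67,-11,-132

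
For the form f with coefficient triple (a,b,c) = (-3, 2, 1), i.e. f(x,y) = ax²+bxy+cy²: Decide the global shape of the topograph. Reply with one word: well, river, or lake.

D = b²−4ac = 2² − 4·(-3)·1 = 16
D = 4² is a perfect square ⇒ form factors over ℤ ⇒ lakes

lake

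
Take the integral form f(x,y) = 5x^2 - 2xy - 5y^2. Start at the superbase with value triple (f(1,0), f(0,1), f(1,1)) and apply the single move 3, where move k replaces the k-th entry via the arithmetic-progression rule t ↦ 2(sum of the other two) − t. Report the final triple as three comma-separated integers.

start (5,-5,-2) = (f(1,0),f(0,1),f(1,1))
replace slot 3: 2·(5+(-5)) − (-2) = 2 → (5,-5,2)

5,-5,2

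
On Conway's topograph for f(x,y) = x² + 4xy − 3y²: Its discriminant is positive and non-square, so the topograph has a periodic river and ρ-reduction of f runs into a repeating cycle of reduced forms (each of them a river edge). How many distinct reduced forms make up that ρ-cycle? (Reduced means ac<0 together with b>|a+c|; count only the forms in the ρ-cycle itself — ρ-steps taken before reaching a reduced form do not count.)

D = 28, ⌊√D⌋ = 5
river: ρ → (-3,2,2)
river: ρ → (2,2,-3)
river: ρ → (-3,4,1)
river: ρ → (1,4,-3)
ρ-cycle length = 4 (tail of 0 descent steps not counted)

4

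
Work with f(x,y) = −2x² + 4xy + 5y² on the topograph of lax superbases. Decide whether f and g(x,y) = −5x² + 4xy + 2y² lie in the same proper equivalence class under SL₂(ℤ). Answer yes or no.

D₁ = 56, D₂ = 56
river cycle of f (length 4): (5, 6, -1), (-1, 6, 5), (5, 4, -2), (-2, 4, 5)
river cycle of g (length 4): (2, 4, -5), (-5, 6, 1), (1, 6, -5), (-5, 4, 2)
cycles differ ⇒ inequivalent

no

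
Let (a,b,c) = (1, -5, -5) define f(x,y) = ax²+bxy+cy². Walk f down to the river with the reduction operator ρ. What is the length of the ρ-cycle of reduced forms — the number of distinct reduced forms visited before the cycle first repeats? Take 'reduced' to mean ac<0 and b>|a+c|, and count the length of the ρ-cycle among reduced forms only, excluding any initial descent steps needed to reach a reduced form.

D = 45, ⌊√D⌋ = 6
descent: ρ → (-5,5,1)  [lands on river]
river: ρ → (1,5,-5)
ρ-cycle length = 2 (tail of 1 descent step not counted)

2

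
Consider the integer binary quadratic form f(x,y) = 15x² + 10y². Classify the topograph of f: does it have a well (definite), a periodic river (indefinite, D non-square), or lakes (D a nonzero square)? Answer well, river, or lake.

D = b²−4ac = 0² − 4·15·10 = -600
D < 0 ⇒ definite ⇒ every region one sign ⇒ single well

well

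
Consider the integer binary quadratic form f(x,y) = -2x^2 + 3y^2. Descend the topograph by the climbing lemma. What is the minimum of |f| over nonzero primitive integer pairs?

descent: ρ → (3,0,-2)
descent: ρ → (-2,4,1)  [lands on river]
river: ρ → (1,4,-2)
closes: descent 2, river 2
min |a| on river = 1

1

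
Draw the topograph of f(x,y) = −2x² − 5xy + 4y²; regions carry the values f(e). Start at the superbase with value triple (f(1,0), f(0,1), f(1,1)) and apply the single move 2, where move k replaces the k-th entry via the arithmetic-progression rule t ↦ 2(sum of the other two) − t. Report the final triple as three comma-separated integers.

start (-2,4,-3) = (f(1,0),f(0,1),f(1,1))
replace slot 2: 2·((-2)+(-3)) − 4 = -14 → (-2,-14,-3)

-2,-14,-3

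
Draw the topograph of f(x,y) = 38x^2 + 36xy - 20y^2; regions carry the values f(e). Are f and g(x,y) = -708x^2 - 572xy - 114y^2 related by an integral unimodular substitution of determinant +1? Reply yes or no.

D₁ = 4336, D₂ = 4336
river cycle of f (length 24): (-20, 44, 30), (30, 16, -34), (-34, 52, 12), (12, 44, -50), (-50, 56, 6), (6, 64, -10), (-10, 56, 30), (30, 64, -2), (-2, 64, 30), (30, 56, -10), … (14 more)
river cycle of g (length 24): (-18, 40, 38), (38, 36, -20), (-20, 44, 30), (30, 16, -34), (-34, 52, 12), (12, 44, -50), (-50, 56, 6), (6, 64, -10), (-10, 56, 30), (30, 64, -2), … (14 more)
cycles coincide ⇒ equivalent

yes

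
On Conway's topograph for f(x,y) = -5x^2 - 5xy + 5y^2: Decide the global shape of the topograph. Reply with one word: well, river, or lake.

D = b²−4ac = (-5)² − 4·(-5)·5 = 125
D > 0 non-square ⇒ indefinite ⇒ periodic river

river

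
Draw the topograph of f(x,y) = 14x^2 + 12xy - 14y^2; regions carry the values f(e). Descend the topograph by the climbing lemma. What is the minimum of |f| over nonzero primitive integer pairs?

river: ρ → (-14,16,12)
river: ρ → (12,8,-18)
river: ρ → (-18,28,2)
river: ρ → (2,28,-18)
river: ρ → (-18,8,12)
river: ρ → (12,16,-14)
river: ρ → (-14,12,14)
river: ρ → (14,16,-12)
river: ρ → (-12,8,18)
river: ρ → (18,28,-2)
river: ρ → (-2,28,18)
river: ρ → (18,8,-12)
river: ρ → (-12,16,14)
river: ρ → (14,12,-14)
closes: descent 0, river 14
min |a| on river = 2

2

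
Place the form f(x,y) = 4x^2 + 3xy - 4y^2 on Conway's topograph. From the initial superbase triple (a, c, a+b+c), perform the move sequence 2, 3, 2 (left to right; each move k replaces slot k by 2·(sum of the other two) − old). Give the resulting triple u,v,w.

start (4,-4,3) = (f(1,0),f(0,1),f(1,1))
replace slot 2: 2·(4+3) − (-4) = 18 → (4,18,3)
replace slot 3: 2·(4+18) − 3 = 41 → (4,18,41)
replace slot 2: 2·(4+41) − 18 = 72 → (4,72,41)

4,72,41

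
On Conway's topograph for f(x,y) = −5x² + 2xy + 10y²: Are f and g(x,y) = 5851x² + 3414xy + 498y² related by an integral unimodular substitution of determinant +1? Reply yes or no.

D₁ = 204, D₂ = 204
river cycle of f (length 6): (-5, 12, 3), (3, 12, -5), (-5, 8, 7), (7, 6, -6), (-6, 6, 7), (7, 8, -5)
river cycle of g (length 6): (-5, 12, 3), (3, 12, -5), (-5, 8, 7), (7, 6, -6), (-6, 6, 7), (7, 8, -5)
cycles coincide ⇒ equivalent

yes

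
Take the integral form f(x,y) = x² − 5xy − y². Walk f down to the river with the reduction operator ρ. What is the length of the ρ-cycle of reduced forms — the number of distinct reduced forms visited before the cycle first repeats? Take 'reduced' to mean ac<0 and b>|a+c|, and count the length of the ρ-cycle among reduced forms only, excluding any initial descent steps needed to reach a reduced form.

D = 29, ⌊√D⌋ = 5
descent: ρ → (-1,5,1)  [lands on river]
river: ρ → (1,5,-1)
ρ-cycle length = 2 (tail of 1 descent step not counted)

2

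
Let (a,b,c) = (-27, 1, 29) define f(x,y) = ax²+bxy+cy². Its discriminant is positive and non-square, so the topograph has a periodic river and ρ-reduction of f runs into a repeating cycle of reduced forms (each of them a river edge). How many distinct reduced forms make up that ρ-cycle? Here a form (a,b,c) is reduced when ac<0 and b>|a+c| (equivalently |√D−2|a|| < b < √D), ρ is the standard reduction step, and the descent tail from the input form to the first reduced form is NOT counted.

D = 3133, ⌊√D⌋ = 55
descent: ρ → (29,-1,-27)
descent: ρ → (-27,55,1)  [lands on river]
river: ρ → (1,55,-27)
river: ρ → (-27,53,3)
river: ρ → (3,55,-9)
river: ρ → (-9,53,9)
river: ρ → (9,55,-3)
river: ρ → (-3,53,27)
river: ρ → (27,55,-1)
river: ρ → (-1,55,27)
river: ρ → (27,53,-3)
river: ρ → (-3,55,9)
river: ρ → (9,53,-9)
river: ρ → (-9,55,3)
river: ρ → (3,53,-27)
ρ-cycle length = 14 (tail of 2 descent steps not counted)

14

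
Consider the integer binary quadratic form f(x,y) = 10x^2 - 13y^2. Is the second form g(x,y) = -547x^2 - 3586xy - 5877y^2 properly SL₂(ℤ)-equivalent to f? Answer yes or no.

D₁ = 520, D₂ = 520
river cycle of f (length 6): (10, 20, -3), (-3, 22, 3), (3, 20, -10), (-10, 20, 3), (3, 22, -3), (-3, 20, 10)
river cycle of g (length 6): (-3, 20, 10), (10, 20, -3), (-3, 22, 3), (3, 20, -10), (-10, 20, 3), (3, 22, -3)
cycles coincide ⇒ equivalent

yes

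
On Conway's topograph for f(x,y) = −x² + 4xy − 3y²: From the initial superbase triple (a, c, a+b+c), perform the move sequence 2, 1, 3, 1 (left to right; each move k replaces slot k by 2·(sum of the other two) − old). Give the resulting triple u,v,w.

start (-1,-3,0) = (f(1,0),f(0,1),f(1,1))
replace slot 2: 2·((-1)+0) − (-3) = 1 → (-1,1,0)
replace slot 1: 2·(1+0) − (-1) = 3 → (3,1,0)
replace slot 3: 2·(3+1) − 0 = 8 → (3,1,8)
replace slot 1: 2·(1+8) − 3 = 15 → (15,1,8)

15,1,8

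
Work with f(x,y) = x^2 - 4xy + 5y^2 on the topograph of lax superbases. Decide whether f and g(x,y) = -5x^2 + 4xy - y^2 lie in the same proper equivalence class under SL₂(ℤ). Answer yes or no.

D₁ = -4, D₂ = -4
f: translate: b→0 (≡-4 mod 2), so (1,-4,5)→(1,0,1)
f: reduced (well bottom): (1,0,1) with a≤c, −a<b≤a
g is negative-definite; reduce −g:
−g: flip: (5,-4,1)→(1,4,5)
−g: translate: b→0 (≡4 mod 2), so (1,4,5)→(1,0,1)
−g: reduced (well bottom): (1,0,1) with a≤c, −a<b≤a
flip sign back: reduced form of g is (-1,0,-1)
reduced forms (1, 0, 1) vs (-1, 0, -1) ⇒ inequivalent

no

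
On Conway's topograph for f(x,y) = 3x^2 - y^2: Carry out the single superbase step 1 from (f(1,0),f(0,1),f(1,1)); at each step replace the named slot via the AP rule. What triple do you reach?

start (3,-1,2) = (f(1,0),f(0,1),f(1,1))
replace slot 1: 2·((-1)+2) − 3 = -1 → (-1,-1,2)

-1,-1,2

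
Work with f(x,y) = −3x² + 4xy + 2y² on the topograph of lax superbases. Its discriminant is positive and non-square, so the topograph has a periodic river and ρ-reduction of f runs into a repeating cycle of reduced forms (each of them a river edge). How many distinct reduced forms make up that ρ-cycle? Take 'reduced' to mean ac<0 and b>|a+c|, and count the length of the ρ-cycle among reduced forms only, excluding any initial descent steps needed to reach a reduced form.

D = 40, ⌊√D⌋ = 6
river: ρ → (2,4,-3)
river: ρ → (-3,2,3)
river: ρ → (3,4,-2)
river: ρ → (-2,4,3)
river: ρ → (3,2,-3)
river: ρ → (-3,4,2)
ρ-cycle length = 6 (tail of 0 descent steps not counted)

6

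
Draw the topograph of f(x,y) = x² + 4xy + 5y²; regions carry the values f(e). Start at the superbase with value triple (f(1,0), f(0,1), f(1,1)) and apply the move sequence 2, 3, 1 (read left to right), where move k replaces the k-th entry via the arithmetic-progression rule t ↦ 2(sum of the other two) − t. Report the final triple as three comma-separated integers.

start (1,5,10) = (f(1,0),f(0,1),f(1,1))
replace slot 2: 2·(1+10) − 5 = 17 → (1,17,10)
replace slot 3: 2·(1+17) − 10 = 26 → (1,17,26)
replace slot 1: 2·(17+26) − 1 = 85 → (85,17,26)

85,17,26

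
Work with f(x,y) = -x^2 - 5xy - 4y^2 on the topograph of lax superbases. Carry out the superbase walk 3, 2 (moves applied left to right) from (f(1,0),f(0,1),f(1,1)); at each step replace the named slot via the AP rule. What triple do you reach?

start (-1,-4,-10) = (f(1,0),f(0,1),f(1,1))
replace slot 3: 2·((-1)+(-4)) − (-10) = 0 → (-1,-4,0)
replace slot 2: 2·((-1)+0) − (-4) = 2 → (-1,2,0)

-1,2,0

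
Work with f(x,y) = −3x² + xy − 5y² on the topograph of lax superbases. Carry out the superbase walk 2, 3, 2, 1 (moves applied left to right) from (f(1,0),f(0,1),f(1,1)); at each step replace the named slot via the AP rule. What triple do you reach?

start (-3,-5,-7) = (f(1,0),f(0,1),f(1,1))
replace slot 2: 2·((-3)+(-7)) − (-5) = -15 → (-3,-15,-7)
replace slot 3: 2·((-3)+(-15)) − (-7) = -29 → (-3,-15,-29)
replace slot 2: 2·((-3)+(-29)) − (-15) = -49 → (-3,-49,-29)
replace slot 1: 2·((-49)+(-29)) − (-3) = -153 → (-153,-49,-29)

-153,-49,-29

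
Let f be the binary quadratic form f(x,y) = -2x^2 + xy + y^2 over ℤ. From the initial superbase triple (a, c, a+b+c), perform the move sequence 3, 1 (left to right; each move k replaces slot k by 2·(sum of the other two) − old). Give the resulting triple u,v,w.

start (-2,1,0) = (f(1,0),f(0,1),f(1,1))
replace slot 3: 2·((-2)+1) − 0 = -2 → (-2,1,-2)
replace slot 1: 2·(1+(-2)) − (-2) = 0 → (0,1,-2)

0,1,-2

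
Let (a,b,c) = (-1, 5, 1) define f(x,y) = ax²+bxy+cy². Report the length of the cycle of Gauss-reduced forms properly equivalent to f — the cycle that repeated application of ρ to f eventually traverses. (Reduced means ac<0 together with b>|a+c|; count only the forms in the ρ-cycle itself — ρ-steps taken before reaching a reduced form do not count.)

D = 29, ⌊√D⌋ = 5
river: ρ → (1,5,-1)
river: ρ → (-1,5,1)
ρ-cycle length = 2 (tail of 0 descent steps not counted)

2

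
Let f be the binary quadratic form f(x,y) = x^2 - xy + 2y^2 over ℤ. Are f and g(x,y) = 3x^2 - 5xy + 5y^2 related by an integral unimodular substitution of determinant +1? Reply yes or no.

D₁ = -7, D₂ = -35
discriminants differ ⇒ not SL₂(ℤ)-equivalent

no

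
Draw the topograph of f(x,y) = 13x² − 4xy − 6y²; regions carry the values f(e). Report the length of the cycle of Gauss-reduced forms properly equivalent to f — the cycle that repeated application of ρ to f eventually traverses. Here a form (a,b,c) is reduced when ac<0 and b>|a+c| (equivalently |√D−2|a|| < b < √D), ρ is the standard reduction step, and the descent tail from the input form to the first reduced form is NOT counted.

D = 328, ⌊√D⌋ = 18
descent: ρ → (-6,16,3)  [lands on river]
river: ρ → (3,14,-11)
river: ρ → (-11,8,6)
river: ρ → (6,16,-3)
river: ρ → (-3,14,11)
river: ρ → (11,8,-6)
ρ-cycle length = 6 (tail of 1 descent step not counted)

6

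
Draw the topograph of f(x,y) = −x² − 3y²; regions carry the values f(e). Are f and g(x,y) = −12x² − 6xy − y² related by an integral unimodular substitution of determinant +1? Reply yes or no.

D₁ = -12, D₂ = -12
f is negative-definite; reduce −f:
−f: reduced (well bottom): (1,0,3) with a≤c, −a<b≤a
flip sign back: reduced form of f is (-1,0,-3)
g is negative-definite; reduce −g:
−g: flip: (12,6,1)→(1,-6,12)
−g: translate: b→0 (≡-6 mod 2), so (1,-6,12)→(1,0,3)
−g: reduced (well bottom): (1,0,3) with a≤c, −a<b≤a
flip sign back: reduced form of g is (-1,0,-3)
reduced forms (-1, 0, -3) vs (-1, 0, -3) ⇒ equivalent

yes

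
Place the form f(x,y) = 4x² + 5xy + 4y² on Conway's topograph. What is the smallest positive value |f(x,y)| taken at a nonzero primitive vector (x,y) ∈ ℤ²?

translate: b→-3 (≡5 mod 8), so (4,5,4)→(4,-3,3)
flip: (4,-3,3)→(3,3,4)
reduced (well bottom): (3,3,4) with a≤c, −a<b≤a
well minimum = a = 3

3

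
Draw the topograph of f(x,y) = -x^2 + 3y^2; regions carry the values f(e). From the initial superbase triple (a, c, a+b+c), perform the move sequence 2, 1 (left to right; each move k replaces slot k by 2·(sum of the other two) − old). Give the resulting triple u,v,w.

start (-1,3,2) = (f(1,0),f(0,1),f(1,1))
replace slot 2: 2·((-1)+2) − 3 = -1 → (-1,-1,2)
replace slot 1: 2·((-1)+2) − (-1) = 3 → (3,-1,2)

3,-1,2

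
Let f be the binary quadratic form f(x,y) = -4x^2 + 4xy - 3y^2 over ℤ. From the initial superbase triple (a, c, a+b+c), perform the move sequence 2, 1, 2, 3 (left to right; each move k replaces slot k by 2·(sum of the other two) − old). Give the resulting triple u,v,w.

start (-4,-3,-3) = (f(1,0),f(0,1),f(1,1))
replace slot 2: 2·((-4)+(-3)) − (-3) = -11 → (-4,-11,-3)
replace slot 1: 2·((-11)+(-3)) − (-4) = -24 → (-24,-11,-3)
replace slot 2: 2·((-24)+(-3)) − (-11) = -43 → (-24,-43,-3)
replace slot 3: 2·((-24)+(-43)) − (-3) = -131 → (-24,-43,-131)

-24,-43,-131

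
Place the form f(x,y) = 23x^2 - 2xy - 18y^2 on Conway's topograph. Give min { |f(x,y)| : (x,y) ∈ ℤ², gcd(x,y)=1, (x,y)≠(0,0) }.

descent: ρ → (-18,38,3)  [lands on river]
river: ρ → (3,40,-5)
river: ρ → (-5,40,3)
river: ρ → (3,38,-18)
river: ρ → (-18,34,7)
river: ρ → (7,36,-13)
river: ρ → (-13,16,27)
river: ρ → (27,38,-2)
river: ρ → (-2,38,27)
river: ρ → (27,16,-13)
river: ρ → (-13,36,7)
river: ρ → (7,34,-18)
closes: descent 1, river 12
min |a| on river = 2

2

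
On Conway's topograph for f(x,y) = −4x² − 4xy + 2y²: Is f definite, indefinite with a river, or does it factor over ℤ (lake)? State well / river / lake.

D = b²−4ac = (-4)² − 4·(-4)·2 = 48
D > 0 non-square ⇒ indefinite ⇒ periodic river

river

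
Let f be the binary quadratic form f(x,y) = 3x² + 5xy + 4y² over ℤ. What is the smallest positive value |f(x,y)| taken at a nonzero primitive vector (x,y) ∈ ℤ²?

translate: b→-1 (≡5 mod 6), so (3,5,4)→(3,-1,2)
flip: (3,-1,2)→(2,1,3)
reduced (well bottom): (2,1,3) with a≤c, −a<b≤a
well minimum = a = 2

2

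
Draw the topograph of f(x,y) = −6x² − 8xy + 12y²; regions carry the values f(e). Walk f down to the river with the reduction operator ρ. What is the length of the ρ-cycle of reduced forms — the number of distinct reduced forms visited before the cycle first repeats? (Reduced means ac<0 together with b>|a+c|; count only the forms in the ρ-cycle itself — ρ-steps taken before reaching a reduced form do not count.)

D = 352, ⌊√D⌋ = 18
descent: ρ → (12,8,-6)  [lands on river]
river: ρ → (-6,16,4)
river: ρ → (4,16,-6)
river: ρ → (-6,8,12)
river: ρ → (12,16,-2)
river: ρ → (-2,16,12)
ρ-cycle length = 6 (tail of 1 descent step not counted)

6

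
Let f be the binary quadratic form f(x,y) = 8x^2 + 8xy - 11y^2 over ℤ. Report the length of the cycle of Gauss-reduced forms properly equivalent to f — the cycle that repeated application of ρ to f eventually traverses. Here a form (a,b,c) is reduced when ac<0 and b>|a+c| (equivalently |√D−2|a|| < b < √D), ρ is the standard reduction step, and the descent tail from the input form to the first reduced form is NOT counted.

D = 416, ⌊√D⌋ = 20
river: ρ → (-11,14,5)
river: ρ → (5,16,-8)
river: ρ → (-8,16,5)
river: ρ → (5,14,-11)
river: ρ → (-11,8,8)
river: ρ → (8,8,-11)
ρ-cycle length = 6 (tail of 0 descent steps not counted)

6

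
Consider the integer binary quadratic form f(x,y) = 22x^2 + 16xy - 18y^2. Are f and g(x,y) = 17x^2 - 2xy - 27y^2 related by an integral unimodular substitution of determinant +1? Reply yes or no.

D₁ = 1840, D₂ = 1840
river cycle of f (length 10): (-18, 20, 20), (20, 20, -18), (-18, 16, 22), (22, 28, -12), (-12, 20, 30), (30, 40, -2), (-2, 40, 30), (30, 20, -12), (-12, 28, 22), (22, 16, -18)
river cycle of g (length 12): (17, 32, -12), (-12, 40, 5), (5, 40, -12), (-12, 32, 17), (17, 36, -8), (-8, 28, 33), (33, 38, -3), (-3, 40, 20), (20, 40, -3), (-3, 38, 33), … (2 more)
cycles differ ⇒ inequivalent

no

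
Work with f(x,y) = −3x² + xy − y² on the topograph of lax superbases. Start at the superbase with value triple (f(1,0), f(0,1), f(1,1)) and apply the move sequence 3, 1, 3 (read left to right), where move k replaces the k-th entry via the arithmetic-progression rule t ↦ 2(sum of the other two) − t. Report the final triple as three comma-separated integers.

start (-3,-1,-3) = (f(1,0),f(0,1),f(1,1))
replace slot 3: 2·((-3)+(-1)) − (-3) = -5 → (-3,-1,-5)
replace slot 1: 2·((-1)+(-5)) − (-3) = -9 → (-9,-1,-5)
replace slot 3: 2·((-9)+(-1)) − (-5) = -15 → (-9,-1,-15)

-9,-1,-15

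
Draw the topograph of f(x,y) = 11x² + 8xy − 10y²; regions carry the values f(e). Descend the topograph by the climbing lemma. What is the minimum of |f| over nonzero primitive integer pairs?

river: ρ → (-10,12,9)
river: ρ → (9,6,-13)
river: ρ → (-13,20,2)
river: ρ → (2,20,-13)
river: ρ → (-13,6,9)
river: ρ → (9,12,-10)
river: ρ → (-10,8,11)
river: ρ → (11,14,-7)
river: ρ → (-7,14,11)
river: ρ → (11,8,-10)
closes: descent 0, river 10
min |a| on river = 2

2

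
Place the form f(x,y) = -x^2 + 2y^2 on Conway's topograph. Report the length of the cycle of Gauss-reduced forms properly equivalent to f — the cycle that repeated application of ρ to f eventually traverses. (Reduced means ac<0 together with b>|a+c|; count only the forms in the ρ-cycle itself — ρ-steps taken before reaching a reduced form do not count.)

D = 8, ⌊√D⌋ = 2
descent: ρ → (2,0,-1)
descent: ρ → (-1,2,1)  [lands on river]
river: ρ → (1,2,-1)
ρ-cycle length = 2 (tail of 2 descent steps not counted)

2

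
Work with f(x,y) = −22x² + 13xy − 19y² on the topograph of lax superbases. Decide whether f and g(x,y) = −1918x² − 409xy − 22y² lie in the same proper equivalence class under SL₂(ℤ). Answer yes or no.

D₁ = -1503, D₂ = -1503
f is negative-definite; reduce −f:
−f: flip: (22,-13,19)→(19,13,22)
−f: reduced (well bottom): (19,13,22) with a≤c, −a<b≤a
flip sign back: reduced form of f is (-19,-13,-22)
g is negative-definite; reduce −g:
−g: flip: (1918,409,22)→(22,-409,1918)
−g: translate: b→-13 (≡-409 mod 44), so (22,-409,1918)→(22,-13,19)
−g: flip: (22,-13,19)→(19,13,22)
−g: reduced (well bottom): (19,13,22) with a≤c, −a<b≤a
flip sign back: reduced form of g is (-19,-13,-22)
reduced forms (-19, -13, -22) vs (-19, -13, -22) ⇒ equivalent

yes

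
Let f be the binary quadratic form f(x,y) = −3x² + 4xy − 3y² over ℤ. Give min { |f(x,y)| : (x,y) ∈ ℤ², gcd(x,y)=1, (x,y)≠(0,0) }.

translate: b→2 (≡-4 mod 6), so (3,-4,3)→(3,2,2)
flip: (3,2,2)→(2,-2,3)
translate: b→2 (≡-2 mod 4), so (2,-2,3)→(2,2,3)
reduced (well bottom): (2,2,3) with a≤c, −a<b≤a
well minimum |f| = |-2| = 2 (negative-definite)

2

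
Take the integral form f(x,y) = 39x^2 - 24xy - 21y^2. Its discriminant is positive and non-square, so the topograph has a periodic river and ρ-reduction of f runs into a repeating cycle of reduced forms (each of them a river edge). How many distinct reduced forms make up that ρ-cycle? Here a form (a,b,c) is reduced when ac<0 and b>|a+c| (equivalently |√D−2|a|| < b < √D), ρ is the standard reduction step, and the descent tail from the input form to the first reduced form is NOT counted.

D = 3852, ⌊√D⌋ = 62
descent: ρ → (-21,24,39)  [lands on river]
river: ρ → (39,54,-6)
river: ρ → (-6,54,39)
river: ρ → (39,24,-21)
river: ρ → (-21,60,3)
river: ρ → (3,60,-21)
ρ-cycle length = 6 (tail of 1 descent step not counted)

6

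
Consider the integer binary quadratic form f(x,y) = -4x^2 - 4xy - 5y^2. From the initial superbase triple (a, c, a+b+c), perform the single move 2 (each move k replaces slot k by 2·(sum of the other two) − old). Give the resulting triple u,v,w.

start (-4,-5,-13) = (f(1,0),f(0,1),f(1,1))
replace slot 2: 2·((-4)+(-13)) − (-5) = -29 → (-4,-29,-13)

-4,-29,-13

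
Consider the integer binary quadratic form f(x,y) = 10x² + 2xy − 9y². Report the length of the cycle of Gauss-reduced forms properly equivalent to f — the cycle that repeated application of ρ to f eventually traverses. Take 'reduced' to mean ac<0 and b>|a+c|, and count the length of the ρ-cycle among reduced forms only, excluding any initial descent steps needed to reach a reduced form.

D = 364, ⌊√D⌋ = 19
river: ρ → (-9,16,3)
river: ρ → (3,14,-14)
river: ρ → (-14,14,3)
river: ρ → (3,16,-9)
river: ρ → (-9,2,10)
river: ρ → (10,18,-1)
river: ρ → (-1,18,10)
river: ρ → (10,2,-9)
ρ-cycle length = 8 (tail of 0 descent steps not counted)

8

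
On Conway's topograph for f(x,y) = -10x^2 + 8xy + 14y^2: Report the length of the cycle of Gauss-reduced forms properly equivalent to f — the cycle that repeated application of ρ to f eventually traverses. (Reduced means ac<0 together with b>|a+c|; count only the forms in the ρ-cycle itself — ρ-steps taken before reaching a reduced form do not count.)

D = 624, ⌊√D⌋ = 24
river: ρ → (14,20,-4)
river: ρ → (-4,20,14)
river: ρ → (14,8,-10)
river: ρ → (-10,12,12)
river: ρ → (12,12,-10)
river: ρ → (-10,8,14)
ρ-cycle length = 6 (tail of 0 descent steps not counted)

6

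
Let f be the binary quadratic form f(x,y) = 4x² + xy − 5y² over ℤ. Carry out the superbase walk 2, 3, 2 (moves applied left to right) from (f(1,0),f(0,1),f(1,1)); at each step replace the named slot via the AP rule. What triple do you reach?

start (4,-5,0) = (f(1,0),f(0,1),f(1,1))
replace slot 2: 2·(4+0) − (-5) = 13 → (4,13,0)
replace slot 3: 2·(4+13) − 0 = 34 → (4,13,34)
replace slot 2: 2·(4+34) − 13 = 63 → (4,63,34)

4,63,34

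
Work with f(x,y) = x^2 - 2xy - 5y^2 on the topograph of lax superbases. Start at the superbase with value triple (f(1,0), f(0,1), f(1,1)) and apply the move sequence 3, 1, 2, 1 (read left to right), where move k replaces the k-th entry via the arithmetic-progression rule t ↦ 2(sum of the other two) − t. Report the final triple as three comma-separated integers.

start (1,-5,-6) = (f(1,0),f(0,1),f(1,1))
replace slot 3: 2·(1+(-5)) − (-6) = -2 → (1,-5,-2)
replace slot 1: 2·((-5)+(-2)) − 1 = -15 → (-15,-5,-2)
replace slot 2: 2·((-15)+(-2)) − (-5) = -29 → (-15,-29,-2)
replace slot 1: 2·((-29)+(-2)) − (-15) = -47 → (-47,-29,-2)

-47,-29,-2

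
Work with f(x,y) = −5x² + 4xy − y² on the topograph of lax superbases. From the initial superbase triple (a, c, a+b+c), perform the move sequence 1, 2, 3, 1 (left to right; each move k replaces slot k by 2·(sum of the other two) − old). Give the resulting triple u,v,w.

start (-5,-1,-2) = (f(1,0),f(0,1),f(1,1))
replace slot 1: 2·((-1)+(-2)) − (-5) = -1 → (-1,-1,-2)
replace slot 2: 2·((-1)+(-2)) − (-1) = -5 → (-1,-5,-2)
replace slot 3: 2·((-1)+(-5)) − (-2) = -10 → (-1,-5,-10)
replace slot 1: 2·((-5)+(-10)) − (-1) = -29 → (-29,-5,-10)

-29,-5,-10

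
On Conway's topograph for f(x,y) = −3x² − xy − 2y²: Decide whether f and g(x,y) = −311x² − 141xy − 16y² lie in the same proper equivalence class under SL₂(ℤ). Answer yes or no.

D₁ = -23, D₂ = -23
f is negative-definite; reduce −f:
−f: flip: (3,1,2)→(2,-1,3)
−f: reduced (well bottom): (2,-1,3) with a≤c, −a<b≤a
flip sign back: reduced form of f is (-2,1,-3)
g is negative-definite; reduce −g:
−g: flip: (311,141,16)→(16,-141,311)
−g: translate: b→-13 (≡-141 mod 32), so (16,-141,311)→(16,-13,3)
−g: flip: (16,-13,3)→(3,13,16)
−g: translate: b→1 (≡13 mod 6), so (3,13,16)→(3,1,2)
−g: flip: (3,1,2)→(2,-1,3)
−g: reduced (well bottom): (2,-1,3) with a≤c, −a<b≤a
flip sign back: reduced form of g is (-2,1,-3)
reduced forms (-2, 1, -3) vs (-2, 1, -3) ⇒ equivalent

yes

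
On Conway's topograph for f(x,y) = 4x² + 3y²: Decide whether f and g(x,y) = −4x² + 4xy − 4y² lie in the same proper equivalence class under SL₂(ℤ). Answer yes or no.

D₁ = -48, D₂ = -48
f: flip: (4,0,3)→(3,0,4)
f: reduced (well bottom): (3,0,4) with a≤c, −a<b≤a
g is negative-definite; reduce −g:
−g: translate: b→4 (≡-4 mod 8), so (4,-4,4)→(4,4,4)
−g: reduced (well bottom): (4,4,4) with a≤c, −a<b≤a
flip sign back: reduced form of g is (-4,-4,-4)
reduced forms (3, 0, 4) vs (-4, -4, -4) ⇒ inequivalent

no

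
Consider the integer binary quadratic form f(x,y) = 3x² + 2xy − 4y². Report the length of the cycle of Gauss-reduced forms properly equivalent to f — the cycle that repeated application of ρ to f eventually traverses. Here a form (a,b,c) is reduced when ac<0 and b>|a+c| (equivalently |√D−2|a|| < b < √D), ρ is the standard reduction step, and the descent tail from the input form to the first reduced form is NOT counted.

D = 52, ⌊√D⌋ = 7
river: ρ → (-4,6,1)
river: ρ → (1,6,-4)
river: ρ → (-4,2,3)
river: ρ → (3,4,-3)
river: ρ → (-3,2,4)
river: ρ → (4,6,-1)
river: ρ → (-1,6,4)
river: ρ → (4,2,-3)
river: ρ → (-3,4,3)
river: ρ → (3,2,-4)
ρ-cycle length = 10 (tail of 0 descent steps not counted)

10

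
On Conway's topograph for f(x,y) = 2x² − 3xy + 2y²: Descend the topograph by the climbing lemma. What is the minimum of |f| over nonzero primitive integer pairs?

translate: b→1 (≡-3 mod 4), so (2,-3,2)→(2,1,1)
flip: (2,1,1)→(1,-1,2)
translate: b→1 (≡-1 mod 2), so (1,-1,2)→(1,1,2)
reduced (well bottom): (1,1,2) with a≤c, −a<b≤a
well minimum = a = 1

1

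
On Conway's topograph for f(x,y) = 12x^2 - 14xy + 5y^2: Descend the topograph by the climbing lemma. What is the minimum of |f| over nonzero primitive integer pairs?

translate: b→10 (≡-14 mod 24), so (12,-14,5)→(12,10,3)
flip: (12,10,3)→(3,-10,12)
translate: b→2 (≡-10 mod 6), so (3,-10,12)→(3,2,4)
reduced (well bottom): (3,2,4) with a≤c, −a<b≤a
well minimum = a = 3

3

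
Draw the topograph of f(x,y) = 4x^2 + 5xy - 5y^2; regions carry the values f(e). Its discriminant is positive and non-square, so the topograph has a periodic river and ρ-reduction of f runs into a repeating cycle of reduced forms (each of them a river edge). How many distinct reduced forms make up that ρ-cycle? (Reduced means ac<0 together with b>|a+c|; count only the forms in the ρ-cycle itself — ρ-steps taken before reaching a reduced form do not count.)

D = 105, ⌊√D⌋ = 10
river: ρ → (-5,5,4)
river: ρ → (4,3,-6)
river: ρ → (-6,9,1)
river: ρ → (1,9,-6)
river: ρ → (-6,3,4)
river: ρ → (4,5,-5)
ρ-cycle length = 6 (tail of 0 descent steps not counted)

6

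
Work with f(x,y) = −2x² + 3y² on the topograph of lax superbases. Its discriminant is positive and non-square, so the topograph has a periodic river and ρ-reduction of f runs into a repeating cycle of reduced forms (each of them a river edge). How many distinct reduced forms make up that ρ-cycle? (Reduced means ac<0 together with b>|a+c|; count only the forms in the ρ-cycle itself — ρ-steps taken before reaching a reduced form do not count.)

D = 24, ⌊√D⌋ = 4
descent: ρ → (3,0,-2)
descent: ρ → (-2,4,1)  [lands on river]
river: ρ → (1,4,-2)
ρ-cycle length = 2 (tail of 2 descent steps not counted)

2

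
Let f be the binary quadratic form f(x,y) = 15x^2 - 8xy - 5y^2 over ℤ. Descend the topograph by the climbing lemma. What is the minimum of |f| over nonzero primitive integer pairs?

descent: ρ → (-5,18,2)  [lands on river]
river: ρ → (2,18,-5)
river: ρ → (-5,12,11)
river: ρ → (11,10,-6)
river: ρ → (-6,14,7)
river: ρ → (7,14,-6)
river: ρ → (-6,10,11)
river: ρ → (11,12,-5)
closes: descent 1, river 8
min |a| on river = 2

2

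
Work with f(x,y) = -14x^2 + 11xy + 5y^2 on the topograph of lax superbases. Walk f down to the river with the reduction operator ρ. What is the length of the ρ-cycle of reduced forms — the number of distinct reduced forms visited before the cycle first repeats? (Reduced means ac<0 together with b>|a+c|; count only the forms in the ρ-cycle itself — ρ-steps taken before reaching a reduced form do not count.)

D = 401, ⌊√D⌋ = 20
river: ρ → (5,19,-2)
river: ρ → (-2,17,14)
river: ρ → (14,11,-5)
river: ρ → (-5,19,2)
river: ρ → (2,17,-14)
river: ρ → (-14,11,5)
ρ-cycle length = 6 (tail of 0 descent steps not counted)

6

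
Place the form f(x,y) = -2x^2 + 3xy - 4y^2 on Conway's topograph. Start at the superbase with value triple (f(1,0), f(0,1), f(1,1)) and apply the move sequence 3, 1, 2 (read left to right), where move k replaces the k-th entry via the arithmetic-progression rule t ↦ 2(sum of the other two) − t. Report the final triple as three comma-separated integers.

start (-2,-4,-3) = (f(1,0),f(0,1),f(1,1))
replace slot 3: 2·((-2)+(-4)) − (-3) = -9 → (-2,-4,-9)
replace slot 1: 2·((-4)+(-9)) − (-2) = -24 → (-24,-4,-9)
replace slot 2: 2·((-24)+(-9)) − (-4) = -62 → (-24,-62,-9)

-24,-62,-9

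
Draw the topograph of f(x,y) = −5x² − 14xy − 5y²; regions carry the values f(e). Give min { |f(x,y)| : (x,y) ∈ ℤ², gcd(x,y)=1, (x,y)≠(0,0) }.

descent: ρ → (-5,4,4)  [lands on river]
river: ρ → (4,4,-5)
river: ρ → (-5,6,3)
river: ρ → (3,6,-5)
closes: descent 1, river 4
min |a| on river = 3

3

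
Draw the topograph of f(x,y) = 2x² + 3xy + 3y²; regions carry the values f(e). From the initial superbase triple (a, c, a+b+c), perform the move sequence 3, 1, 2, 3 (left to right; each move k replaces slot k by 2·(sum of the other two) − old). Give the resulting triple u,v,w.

start (2,3,8) = (f(1,0),f(0,1),f(1,1))
replace slot 3: 2·(2+3) − 8 = 2 → (2,3,2)
replace slot 1: 2·(3+2) − 2 = 8 → (8,3,2)
replace slot 2: 2·(8+2) − 3 = 17 → (8,17,2)
replace slot 3: 2·(8+17) − 2 = 48 → (8,17,48)

8,17,48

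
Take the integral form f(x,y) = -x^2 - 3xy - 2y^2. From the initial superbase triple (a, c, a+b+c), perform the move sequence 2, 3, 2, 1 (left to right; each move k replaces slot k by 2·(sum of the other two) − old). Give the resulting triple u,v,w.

start (-1,-2,-6) = (f(1,0),f(0,1),f(1,1))
replace slot 2: 2·((-1)+(-6)) − (-2) = -12 → (-1,-12,-6)
replace slot 3: 2·((-1)+(-12)) − (-6) = -20 → (-1,-12,-20)
replace slot 2: 2·((-1)+(-20)) − (-12) = -30 → (-1,-30,-20)
replace slot 1: 2·((-30)+(-20)) − (-1) = -99 → (-99,-30,-20)

-99,-30,-20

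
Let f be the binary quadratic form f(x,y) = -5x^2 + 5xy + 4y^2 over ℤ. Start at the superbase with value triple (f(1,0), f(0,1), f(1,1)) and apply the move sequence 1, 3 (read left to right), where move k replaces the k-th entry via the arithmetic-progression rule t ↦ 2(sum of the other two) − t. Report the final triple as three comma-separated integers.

start (-5,4,4) = (f(1,0),f(0,1),f(1,1))
replace slot 1: 2·(4+4) − (-5) = 21 → (21,4,4)
replace slot 3: 2·(21+4) − 4 = 46 → (21,4,46)

21,4,46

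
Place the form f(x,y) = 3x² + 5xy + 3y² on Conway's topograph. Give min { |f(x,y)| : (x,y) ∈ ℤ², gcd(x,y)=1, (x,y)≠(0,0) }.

translate: b→-1 (≡5 mod 6), so (3,5,3)→(3,-1,1)
flip: (3,-1,1)→(1,1,3)
reduced (well bottom): (1,1,3) with a≤c, −a<b≤a
well minimum = a = 1

1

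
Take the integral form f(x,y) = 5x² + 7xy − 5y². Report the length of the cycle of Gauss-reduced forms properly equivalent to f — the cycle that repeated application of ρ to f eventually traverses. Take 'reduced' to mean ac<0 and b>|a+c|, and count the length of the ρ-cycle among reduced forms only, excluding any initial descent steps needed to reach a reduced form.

D = 149, ⌊√D⌋ = 12
river: ρ → (-5,3,7)
river: ρ → (7,11,-1)
river: ρ → (-1,11,7)
river: ρ → (7,3,-5)
river: ρ → (-5,7,5)
river: ρ → (5,3,-7)
river: ρ → (-7,11,1)
river: ρ → (1,11,-7)
river: ρ → (-7,3,5)
river: ρ → (5,7,-5)
ρ-cycle length = 10 (tail of 0 descent steps not counted)

10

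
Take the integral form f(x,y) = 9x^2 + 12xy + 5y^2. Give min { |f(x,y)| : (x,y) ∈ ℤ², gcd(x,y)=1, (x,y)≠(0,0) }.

translate: b→-6 (≡12 mod 18), so (9,12,5)→(9,-6,2)
flip: (9,-6,2)→(2,6,9)
translate: b→2 (≡6 mod 4), so (2,6,9)→(2,2,5)
reduced (well bottom): (2,2,5) with a≤c, −a<b≤a
well minimum = a = 2

2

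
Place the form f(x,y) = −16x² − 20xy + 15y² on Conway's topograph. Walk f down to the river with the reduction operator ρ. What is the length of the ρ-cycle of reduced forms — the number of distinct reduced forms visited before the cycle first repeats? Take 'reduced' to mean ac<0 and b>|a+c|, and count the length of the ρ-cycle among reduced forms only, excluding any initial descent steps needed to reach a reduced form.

D = 1360, ⌊√D⌋ = 36
descent: ρ → (15,20,-16)  [lands on river]
river: ρ → (-16,12,19)
river: ρ → (19,26,-9)
river: ρ → (-9,28,16)
river: ρ → (16,36,-1)
river: ρ → (-1,36,16)
river: ρ → (16,28,-9)
river: ρ → (-9,26,19)
river: ρ → (19,12,-16)
river: ρ → (-16,20,15)
river: ρ → (15,10,-21)
river: ρ → (-21,32,4)
river: ρ → (4,32,-21)
river: ρ → (-21,10,15)
ρ-cycle length = 14 (tail of 1 descent step not counted)

14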